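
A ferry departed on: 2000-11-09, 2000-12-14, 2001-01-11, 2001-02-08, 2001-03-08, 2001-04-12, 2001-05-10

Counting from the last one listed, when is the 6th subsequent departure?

2001-11-08

All dates are Thursdays, 35, 28, 28, 28, 35, 28 days apart.
Specifically, the 2nd Thursday of each month.
2nd Thursday of June 2001: 2001-06-14.
July 2001 — 2nd Thursday is 2001-07-12.
2nd Thursday of August 2001: 2001-08-09.
September 2001 — 2nd Thursday is 2001-09-13.
October 2001 — 2nd Thursday is 2001-10-11.
2nd Thursday of November 2001: 2001-11-08.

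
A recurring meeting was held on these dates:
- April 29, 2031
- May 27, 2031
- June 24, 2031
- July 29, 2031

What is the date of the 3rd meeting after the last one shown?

October 28, 2031

All Tuesdays; the gaps (28, 28, 35) vary with month length.
This is the last Tuesday of each month.
Last Tuesday of August 2031: August 26, 2031.
September 2031 ends with Tuesday September 30, 2031.
Last Tuesday of October 2031: October 28, 2031.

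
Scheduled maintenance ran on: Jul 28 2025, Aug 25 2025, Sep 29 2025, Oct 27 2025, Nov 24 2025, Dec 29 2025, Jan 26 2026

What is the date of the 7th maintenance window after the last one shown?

Aug 31 2026

These are Mondays with 28, 35, 28, 28, 35, 28-day gaps.
Each is the final Monday of its month — Sep 29 2025 is past the 28th, so '4th Monday' doesn't fit.
February 2026 ends with Monday Feb 23 2026.
Last Monday of March 2026: Mar 30 2026.
Last Monday of April 2026: Apr 27 2026.
Last Monday of May 2026: May 25 2026.
June 2026 ends with Monday Jun 29 2026.
July 2026 ends with Monday Jul 27 2026.
August 2026 ends with Monday Aug 31 2026.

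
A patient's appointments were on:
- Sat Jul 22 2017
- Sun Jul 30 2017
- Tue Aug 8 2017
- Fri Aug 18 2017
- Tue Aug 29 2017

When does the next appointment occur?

The spacing grows by 1 each time: 8, 9, 10, 11 days.
Next gap: 12 days. Tue Aug 29 2017 + 12 days = Sun Sep 10 2017.

Sun Sep 10 2017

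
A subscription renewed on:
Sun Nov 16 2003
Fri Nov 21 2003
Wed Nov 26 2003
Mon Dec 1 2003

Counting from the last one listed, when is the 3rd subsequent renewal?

Tue Dec 16 2003

Every event comes 5 days after the last (5, 5, 5).
Mon Dec 1 2003 + 5 days = Sat Dec 6 2003.
Sat Dec 6 2003 + 5 days = Thu Dec 11 2003.
Thu Dec 11 2003 + 5 days = Tue Dec 16 2003.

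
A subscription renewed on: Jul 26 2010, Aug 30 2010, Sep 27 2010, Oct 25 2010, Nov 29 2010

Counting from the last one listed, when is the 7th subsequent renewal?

Jun 27 2011

All Mondays; the gaps (35, 28, 28, 35) vary with month length.
This is the last Monday of each month.
December 2010 ends with Monday Dec 27 2010.
Last Monday of January 2011: Jan 31 2011.
February 2011 ends with Monday Feb 28 2011.
Last Monday of March 2011: Mar 28 2011.
April 2011 ends with Monday Apr 25 2011.
Last Monday of May 2011: May 30 2011.
June 2011 ends with Monday Jun 27 2011.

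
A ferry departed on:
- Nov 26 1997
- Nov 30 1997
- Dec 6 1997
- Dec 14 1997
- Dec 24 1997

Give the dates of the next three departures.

The spacing grows by 2 each time: 4, 6, 8, 10 days.
Next gap: 12 days. Dec 24 1997 + 12 days = Jan 5 1998.
Next gap: 14 days. Jan 5 1998 + 14 days = Jan 19 1998.
Next gap: 16 days. Jan 19 1998 + 16 days = Feb 4 1998.

Jan 5 1998, Jan 19 1998, Feb 4 1998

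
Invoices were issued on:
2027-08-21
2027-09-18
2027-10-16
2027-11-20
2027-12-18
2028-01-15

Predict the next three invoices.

2028-02-19, 2028-03-18, 2028-04-15

These are Saturdays at 28- or 35-day spacing (28, 28, 35, 28, 28).
The pattern: 3rd Saturday of the month.
February 2028 — 3rd Saturday is 2028-02-19.
3rd Saturday of March 2028: 2028-03-18.
April 2028 — 3rd Saturday is 2028-04-15.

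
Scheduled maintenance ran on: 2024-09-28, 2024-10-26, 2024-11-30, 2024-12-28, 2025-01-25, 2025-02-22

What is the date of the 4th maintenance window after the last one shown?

2025-06-28

These are Saturdays with 28, 35, 28, 28, 28-day gaps.
Each is the final Saturday of its month — 2024-11-30 is past the 28th, so '4th Saturday' doesn't fit.
Last Saturday of March 2025: 2025-03-29.
Last Saturday of April 2025: 2025-04-26.
Last Saturday of May 2025: 2025-05-31.
June 2025 ends with Saturday 2025-06-28.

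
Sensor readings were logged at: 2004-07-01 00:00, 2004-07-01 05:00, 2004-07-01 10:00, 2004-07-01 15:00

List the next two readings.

Spacing: 5, 5, 5 h — constant 5 h.
2004-07-01 15:00 + 5 h = 2004-07-01 20:00.
2004-07-01 20:00 + 5 h = 2004-07-02 01:00.

2004-07-01 20:00, 2004-07-02 01:00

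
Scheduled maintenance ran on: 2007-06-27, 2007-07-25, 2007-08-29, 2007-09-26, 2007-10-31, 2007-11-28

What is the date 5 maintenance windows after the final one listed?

2008-04-30

Every date is a Wednesday; gaps 28, 35, 28, 35, 28 days.
Each is the last Wednesday of its month (at least one falls on the 29th or later, ruling out '4th Wednesday').
December 2007 ends with Wednesday 2007-12-26.
Last Wednesday of January 2008: 2008-01-30.
February 2008 ends with Wednesday 2008-02-27.
Last Wednesday of March 2008: 2008-03-26.
April 2008 ends with Wednesday 2008-04-30.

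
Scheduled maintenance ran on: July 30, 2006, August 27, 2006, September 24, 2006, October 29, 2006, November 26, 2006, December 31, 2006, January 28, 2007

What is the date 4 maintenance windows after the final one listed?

These are Sundays with 28, 28, 35, 28, 35, 28-day gaps.
Each is the final Sunday of its month — July 30, 2006 is past the 28th, so '4th Sunday' doesn't fit.
Last Sunday of February 2007: February 25, 2007.
March 2007 ends with Sunday March 25, 2007.
April 2007 ends with Sunday April 29, 2007.
Last Sunday of May 2007: May 27, 2007.

May 27, 2007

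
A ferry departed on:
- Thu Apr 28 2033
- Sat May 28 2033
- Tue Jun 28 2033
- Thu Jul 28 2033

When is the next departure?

Each date is the 28th; the gaps (30, 31, 30) track the month lengths.
The rule is the 28th of each month.
Next: August 2033 → Sun Aug 28 2033.

Sun Aug 28 2033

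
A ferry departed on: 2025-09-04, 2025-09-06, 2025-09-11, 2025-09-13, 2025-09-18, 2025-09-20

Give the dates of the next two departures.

2025-09-25, 2025-09-27

Gaps: 2, 5, 2, 5, 2 days — not constant, but cyclic with period 2.
The events fall on every Thursday and Saturday.
Next Thursday: 2025-09-25.
Next Saturday: 2025-09-27.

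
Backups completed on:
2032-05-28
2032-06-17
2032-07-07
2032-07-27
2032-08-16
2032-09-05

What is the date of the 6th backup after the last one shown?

2033-01-03

The spacing is 20, 20, 20, 20, 20 days — always 20 days.
2032-09-05 + 20 days = 2032-09-25.
2032-09-25 + 20 days = 2032-10-15.
2032-10-15 + 20 days = 2032-11-04.
2032-11-04 + 20 days = 2032-11-24.
2032-11-24 + 20 days = 2032-12-14.
2032-12-14 + 20 days = 2033-01-03.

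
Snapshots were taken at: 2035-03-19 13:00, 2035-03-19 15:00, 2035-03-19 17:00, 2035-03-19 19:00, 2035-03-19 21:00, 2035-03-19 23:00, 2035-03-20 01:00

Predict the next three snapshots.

2035-03-20 03:00, 2035-03-20 05:00, 2035-03-20 07:00

Spacing: 2, 2, 2, 2, 2, 2 h — constant 2 h.
2035-03-20 01:00 + 2 h = 2035-03-20 03:00.
2035-03-20 03:00 + 2 h = 2035-03-20 05:00.
2035-03-20 05:00 + 2 h = 2035-03-20 07:00.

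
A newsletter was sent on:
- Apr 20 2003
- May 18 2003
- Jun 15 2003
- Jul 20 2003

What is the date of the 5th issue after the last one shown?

These are Sundays at 28- or 35-day spacing (28, 28, 35).
The pattern: 3rd Sunday of the month.
August 2003 — 3rd Sunday is Aug 17 2003.
3rd Sunday of September 2003: Sep 21 2003.
3rd Sunday of October 2003: Oct 19 2003.
3rd Sunday of November 2003: Nov 16 2003.
December 2003 — 3rd Sunday is Dec 21 2003.

Dec 21 2003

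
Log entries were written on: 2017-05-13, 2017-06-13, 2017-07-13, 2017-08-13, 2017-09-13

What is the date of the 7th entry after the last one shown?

2018-04-13

Each date is the 13th; the gaps (31, 30, 31, 31) track the month lengths.
The rule is the 13th of each month.
October 2017: 2017-10-13.
November 2017: 2017-11-13.
December 2017: 2017-12-13.
January 2018: 2018-01-13.
February 2018: 2018-02-13.
Next: March 2018 → 2018-03-13.
April 2018: 2018-04-13.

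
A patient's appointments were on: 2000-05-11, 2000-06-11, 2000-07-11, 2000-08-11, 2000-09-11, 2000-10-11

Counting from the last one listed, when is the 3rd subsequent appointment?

The day-of-month is always 11 (31, 30, 31, 31, 30 days between events).
So this recurs on the 11th of each month.
Next: November 2000 → 2000-11-11.
December 2000: 2000-12-11.
January 2001: 2001-01-11.

2001-01-11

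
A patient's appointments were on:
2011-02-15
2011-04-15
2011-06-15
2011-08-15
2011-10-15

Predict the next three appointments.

2011-12-15, 2012-02-15, 2012-04-15

Each date is the 15th; the gaps (59, 61, 61, 61) track the month lengths.
The rule is the 15th of every 2 months.
December 2011: 2011-12-15.
February 2012: 2012-02-15.
Next: April 2012 → 2012-04-15.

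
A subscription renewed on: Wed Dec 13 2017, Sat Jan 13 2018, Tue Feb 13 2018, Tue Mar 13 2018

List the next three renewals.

Fri Apr 13 2018, Sun May 13 2018, Wed Jun 13 2018

The day-of-month is always 13 (31, 31, 28 days between events).
So this recurs on the 13th of each month.
April 2018: Fri Apr 13 2018.
May 2018: Sun May 13 2018.
June 2018: Wed Jun 13 2018.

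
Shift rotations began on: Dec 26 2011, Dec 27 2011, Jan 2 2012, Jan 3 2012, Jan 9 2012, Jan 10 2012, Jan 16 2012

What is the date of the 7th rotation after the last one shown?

The gap pattern 1, 6, 1, 6, 1, 6 repeats every 2 events.
These are the Mondays and Tuesdays of each week.
The following Tuesday is Jan 17 2012.
The following Monday is Jan 23 2012.
The following Tuesday is Jan 24 2012.
Next Monday: Jan 30 2012.
The following Tuesday is Jan 31 2012.
Next Monday: Feb 6 2012.
The following Tuesday is Feb 7 2012.

Feb 7 2012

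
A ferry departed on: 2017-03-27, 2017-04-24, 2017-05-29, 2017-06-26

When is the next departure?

2017-07-31

These are Mondays with 28, 35, 28-day gaps.
Each is the final Monday of its month — 2017-05-29 is past the 28th, so '4th Monday' doesn't fit.
Last Monday of July 2017: 2017-07-31.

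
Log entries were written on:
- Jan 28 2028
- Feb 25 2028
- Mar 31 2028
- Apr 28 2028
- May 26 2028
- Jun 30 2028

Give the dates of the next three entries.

Jul 28 2028, Aug 25 2028, Sep 29 2028

Every date is a Friday; gaps 28, 35, 28, 28, 35 days.
Each is the last Friday of its month (at least one falls on the 29th or later, ruling out '4th Friday').
Last Friday of July 2028: Jul 28 2028.
Last Friday of August 2028: Aug 25 2028.
Last Friday of September 2028: Sep 29 2028.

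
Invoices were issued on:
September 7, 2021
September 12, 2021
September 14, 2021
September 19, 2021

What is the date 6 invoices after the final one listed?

October 10, 2021

The gap pattern 5, 2, 5 repeats every 2 events.
These are the Tuesdays and Sundays of each week.
The following Tuesday is September 21, 2021.
Next Sunday: September 26, 2021.
The following Tuesday is September 28, 2021.
Next Sunday: October 3, 2021.
Next Tuesday: October 5, 2021.
Next Sunday: October 10, 2021.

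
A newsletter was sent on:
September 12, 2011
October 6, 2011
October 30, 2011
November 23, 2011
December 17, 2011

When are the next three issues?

January 10, 2012; February 3, 2012; February 27, 2012

Every event comes 24 days after the last (24, 24, 24, 24).
December 17, 2011 + 24 days = January 10, 2012.
January 10, 2012 + 24 days = February 3, 2012.
February 3, 2012 + 24 days = February 27, 2012.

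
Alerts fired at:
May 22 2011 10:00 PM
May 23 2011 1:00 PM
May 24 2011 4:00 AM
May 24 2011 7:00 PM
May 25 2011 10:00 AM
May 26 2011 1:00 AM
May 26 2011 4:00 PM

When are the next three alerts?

Spacing: 15, 15, 15, 15, 15, 15 h — constant 15 h.
May 26 2011 4:00 PM + 15 h = May 27 2011 7:00 AM.
May 27 2011 7:00 AM + 15 h = May 27 2011 10:00 PM.
May 27 2011 10:00 PM + 15 h = May 28 2011 1:00 PM.

May 27 2011 7:00 AM, May 27 2011 10:00 PM, May 28 2011 1:00 PM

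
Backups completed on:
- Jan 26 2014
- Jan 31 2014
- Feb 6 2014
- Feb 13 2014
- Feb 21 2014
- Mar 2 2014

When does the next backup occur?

Gaps: 5, 6, 7, 8, 9 days — each gap is 1 larger than the previous one.
Next gap: 10 days. Mar 2 2014 + 10 days = Mar 12 2014.

Mar 12 2014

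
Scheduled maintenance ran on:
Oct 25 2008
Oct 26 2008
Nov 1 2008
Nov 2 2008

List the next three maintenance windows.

Nov 8 2008, Nov 9 2008, Nov 15 2008

The gap pattern 1, 6, 1 repeats every 2 events.
These are the Saturdays and Sundays of each week.
Next Saturday: Nov 8 2008.
The following Sunday is Nov 9 2008.
Next Saturday: Nov 15 2008.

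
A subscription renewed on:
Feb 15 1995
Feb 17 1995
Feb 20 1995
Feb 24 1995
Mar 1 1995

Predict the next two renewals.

The spacing grows by 1 each time: 2, 3, 4, 5 days.
Next gap: 6 days. Mar 1 1995 + 6 days = Mar 7 1995.
Next gap: 7 days. Mar 7 1995 + 7 days = Mar 14 1995.

Mar 7 1995, Mar 14 1995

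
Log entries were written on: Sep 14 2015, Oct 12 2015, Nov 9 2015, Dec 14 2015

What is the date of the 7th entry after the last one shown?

Jul 11 2016

These are Mondays at 28- or 35-day spacing (28, 28, 35).
The pattern: 2nd Monday of the month.
January 2016 — 2nd Monday is Jan 11 2016.
February 2016 — 2nd Monday is Feb 8 2016.
March 2016 — 2nd Monday is Mar 14 2016.
2nd Monday of April 2016: Apr 11 2016.
May 2016 — 2nd Monday is May 9 2016.
June 2016 — 2nd Monday is Jun 13 2016.
July 2016 — 2nd Monday is Jul 11 2016.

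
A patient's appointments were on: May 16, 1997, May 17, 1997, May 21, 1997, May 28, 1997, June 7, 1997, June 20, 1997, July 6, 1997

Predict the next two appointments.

Gaps: 1, 4, 7, 10, 13, 16 days — each gap is 3 larger than the previous one.
Next gap: 19 days. July 6, 1997 + 19 days = July 25, 1997.
Next gap: 22 days. July 25, 1997 + 22 days = August 16, 1997.

July 25, 1997; August 16, 1997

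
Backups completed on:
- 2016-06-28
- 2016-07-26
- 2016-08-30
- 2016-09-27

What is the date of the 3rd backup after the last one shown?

These are Tuesdays with 28, 35, 28-day gaps.
Each is the final Tuesday of its month — 2016-08-30 is past the 28th, so '4th Tuesday' doesn't fit.
Last Tuesday of October 2016: 2016-10-25.
Last Tuesday of November 2016: 2016-11-29.
December 2016 ends with Tuesday 2016-12-27.

2016-12-27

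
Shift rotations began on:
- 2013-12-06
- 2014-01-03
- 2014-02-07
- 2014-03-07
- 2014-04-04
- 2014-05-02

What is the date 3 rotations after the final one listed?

2014-08-01

These are Fridays at 28- or 35-day spacing (28, 35, 28, 28, 28).
The pattern: 1st Friday of the month.
June 2014 — 1st Friday is 2014-06-06.
July 2014 — 1st Friday is 2014-07-04.
August 2014 — 1st Friday is 2014-08-01.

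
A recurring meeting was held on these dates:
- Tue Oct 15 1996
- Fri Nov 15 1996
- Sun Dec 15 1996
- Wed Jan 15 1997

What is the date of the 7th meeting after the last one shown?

Fri Aug 15 1997

The day-of-month is always 15 (31, 30, 31 days between events).
So this recurs on the 15th of each month.
February 1997: Sat Feb 15 1997.
Next: March 1997 → Sat Mar 15 1997.
April 1997: Tue Apr 15 1997.
Next: May 1997 → Thu May 15 1997.
June 1997: Sun Jun 15 1997.
July 1997: Tue Jul 15 1997.
Next: August 1997 → Fri Aug 15 1997.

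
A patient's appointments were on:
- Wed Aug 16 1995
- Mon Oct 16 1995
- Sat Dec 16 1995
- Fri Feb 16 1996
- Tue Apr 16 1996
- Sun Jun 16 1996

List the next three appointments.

The day-of-month is always 16 (61, 61, 62, 60, 61 days between events).
So this recurs on the 16th of every 2 months.
August 1996: Fri Aug 16 1996.
Next: October 1996 → Wed Oct 16 1996.
December 1996: Mon Dec 16 1996.

Fri Aug 16 1996, Wed Oct 16 1996, Mon Dec 16 1996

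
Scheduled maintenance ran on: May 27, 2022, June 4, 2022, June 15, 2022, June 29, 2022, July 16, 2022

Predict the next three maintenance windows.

August 5, 2022; August 28, 2022; September 23, 2022

The spacing grows by 3 each time: 8, 11, 14, 17 days.
Next gap: 20 days. July 16, 2022 + 20 days = August 5, 2022.
Next gap: 23 days. August 5, 2022 + 23 days = August 28, 2022.
Next gap: 26 days. August 28, 2022 + 26 days = September 23, 2022.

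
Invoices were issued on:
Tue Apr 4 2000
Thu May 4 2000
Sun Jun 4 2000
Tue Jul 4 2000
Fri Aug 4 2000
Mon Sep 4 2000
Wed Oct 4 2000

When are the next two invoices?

Sat Nov 4 2000, Mon Dec 4 2000

The day-of-month is always 4 (30, 31, 30, 31, 31, 30 days between events).
So this recurs on the 4th of each month.
Next: November 2000 → Sat Nov 4 2000.
December 2000: Mon Dec 4 2000.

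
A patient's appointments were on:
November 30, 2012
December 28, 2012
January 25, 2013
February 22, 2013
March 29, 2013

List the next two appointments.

April 26, 2013; May 31, 2013

These are Fridays with 28, 28, 28, 35-day gaps.
Each is the final Friday of its month — November 30, 2012 is past the 28th, so '4th Friday' doesn't fit.
Last Friday of April 2013: April 26, 2013.
Last Friday of May 2013: May 31, 2013.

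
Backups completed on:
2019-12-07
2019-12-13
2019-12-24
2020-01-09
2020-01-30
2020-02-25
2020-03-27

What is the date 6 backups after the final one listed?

2021-01-12

Gaps: 6, 11, 16, 21, 26, 31 days — each gap is 5 larger than the previous one.
Next gap: 36 days. 2020-03-27 + 36 days = 2020-05-02.
Next gap: 41 days. 2020-05-02 + 41 days = 2020-06-12.
Next gap: 46 days. 2020-06-12 + 46 days = 2020-07-28.
Next gap: 51 days. 2020-07-28 + 51 days = 2020-09-17.
Next gap: 56 days. 2020-09-17 + 56 days = 2020-11-12.
Next gap: 61 days. 2020-11-12 + 61 days = 2021-01-12.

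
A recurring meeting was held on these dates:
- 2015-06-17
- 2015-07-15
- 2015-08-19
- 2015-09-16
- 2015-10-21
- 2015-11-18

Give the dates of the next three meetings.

2015-12-16, 2016-01-20, 2016-02-17

All dates are Wednesdays, 28, 35, 28, 35, 28 days apart.
Specifically, the 3rd Wednesday of each month.
3rd Wednesday of December 2015: 2015-12-16.
3rd Wednesday of January 2016: 2016-01-20.
3rd Wednesday of February 2016: 2016-02-17.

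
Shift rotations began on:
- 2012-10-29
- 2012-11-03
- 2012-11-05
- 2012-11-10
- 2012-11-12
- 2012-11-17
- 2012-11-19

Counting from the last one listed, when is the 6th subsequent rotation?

The gap pattern 5, 2, 5, 2, 5, 2 repeats every 2 events.
These are the Mondays and Saturdays of each week.
The following Saturday is 2012-11-24.
The following Monday is 2012-11-26.
Next Saturday: 2012-12-01.
The following Monday is 2012-12-03.
The following Saturday is 2012-12-08.
The following Monday is 2012-12-10.

2012-12-10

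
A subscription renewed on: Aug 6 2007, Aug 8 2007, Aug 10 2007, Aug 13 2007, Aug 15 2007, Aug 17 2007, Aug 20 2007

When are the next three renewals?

Gaps: 2, 2, 3, 2, 2, 3 days — not constant, but cyclic with period 3.
The events fall on every Monday, Wednesday and Friday.
The following Wednesday is Aug 22 2007.
Next Friday: Aug 24 2007.
The following Monday is Aug 27 2007.

Aug 22 2007, Aug 24 2007, Aug 27 2007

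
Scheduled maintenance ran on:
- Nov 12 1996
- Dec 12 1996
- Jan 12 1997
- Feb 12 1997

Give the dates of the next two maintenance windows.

The day-of-month is always 12 (30, 31, 31 days between events).
So this recurs on the 12th of each month.
March 1997: Mar 12 1997.
Next: April 1997 → Apr 12 1997.

Mar 12 1997, Apr 12 1997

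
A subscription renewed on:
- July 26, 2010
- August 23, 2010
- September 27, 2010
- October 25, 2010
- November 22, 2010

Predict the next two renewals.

December 27, 2010; January 24, 2011

All dates are Mondays, 28, 35, 28, 28 days apart.
Specifically, the 4th Monday of each month.
4th Monday of December 2010: December 27, 2010.
4th Monday of January 2011: January 24, 2011.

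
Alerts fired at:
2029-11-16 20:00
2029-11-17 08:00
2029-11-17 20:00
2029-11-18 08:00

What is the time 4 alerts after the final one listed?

The interval is a steady 12 hours (12, 12, 12).
2029-11-18 08:00 + 12 h = 2029-11-18 20:00.
2029-11-18 20:00 + 12 h = 2029-11-19 08:00.
2029-11-19 08:00 + 12 h = 2029-11-19 20:00.
2029-11-19 20:00 + 12 h = 2029-11-20 08:00.

2029-11-20 08:00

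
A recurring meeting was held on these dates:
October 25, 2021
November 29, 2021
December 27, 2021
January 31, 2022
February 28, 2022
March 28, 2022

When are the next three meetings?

April 25, 2022; May 30, 2022; June 27, 2022

Every date is a Monday; gaps 35, 28, 35, 28, 28 days.
Each is the last Monday of its month (at least one falls on the 29th or later, ruling out '4th Monday').
Last Monday of April 2022: April 25, 2022.
Last Monday of May 2022: May 30, 2022.
Last Monday of June 2022: June 27, 2022.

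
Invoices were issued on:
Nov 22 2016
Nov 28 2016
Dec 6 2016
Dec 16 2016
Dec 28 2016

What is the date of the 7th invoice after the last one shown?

The spacing grows by 2 each time: 6, 8, 10, 12 days.
Next gap: 14 days. Dec 28 2016 + 14 days = Jan 11 2017.
Next gap: 16 days. Jan 11 2017 + 16 days = Jan 27 2017.
Next gap: 18 days. Jan 27 2017 + 18 days = Feb 14 2017.
Next gap: 20 days. Feb 14 2017 + 20 days = Mar 6 2017.
Next gap: 22 days. Mar 6 2017 + 22 days = Mar 28 2017.
Next gap: 24 days. Mar 28 2017 + 24 days = Apr 21 2017.
Next gap: 26 days. Apr 21 2017 + 26 days = May 17 2017.

May 17 2017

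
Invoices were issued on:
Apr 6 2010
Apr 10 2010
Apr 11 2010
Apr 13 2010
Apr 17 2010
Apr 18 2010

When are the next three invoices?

Apr 20 2010, Apr 24 2010, Apr 25 2010

Gaps: 4, 1, 2, 4, 1 days — not constant, but cyclic with period 3.
The events fall on every Tuesday, Saturday and Sunday.
The following Tuesday is Apr 20 2010.
Next Saturday: Apr 24 2010.
Next Sunday: Apr 25 2010.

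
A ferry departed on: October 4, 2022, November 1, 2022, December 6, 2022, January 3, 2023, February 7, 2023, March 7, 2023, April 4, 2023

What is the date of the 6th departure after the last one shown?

These are Tuesdays at 28- or 35-day spacing (28, 35, 28, 35, 28, 28).
The pattern: 1st Tuesday of the month.
May 2023 — 1st Tuesday is May 2, 2023.
June 2023 — 1st Tuesday is June 6, 2023.
July 2023 — 1st Tuesday is July 4, 2023.
1st Tuesday of August 2023: August 1, 2023.
1st Tuesday of September 2023: September 5, 2023.
1st Tuesday of October 2023: October 3, 2023.

October 3, 2023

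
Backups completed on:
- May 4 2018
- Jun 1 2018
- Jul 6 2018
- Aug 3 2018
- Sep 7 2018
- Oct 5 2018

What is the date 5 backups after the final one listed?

Gaps: 28, 35, 28, 35, 28 days — a mix of 28 and 35. Every date is a Friday.
Each is the 1st Friday of its month.
November 2018 — 1st Friday is Nov 2 2018.
December 2018 — 1st Friday is Dec 7 2018.
January 2019 — 1st Friday is Jan 4 2019.
February 2019 — 1st Friday is Feb 1 2019.
March 2019 — 1st Friday is Mar 1 2019.

Mar 1 2019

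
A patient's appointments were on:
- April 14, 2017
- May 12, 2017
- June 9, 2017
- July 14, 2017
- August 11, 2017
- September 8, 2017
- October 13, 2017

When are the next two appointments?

All dates are Fridays, 28, 28, 35, 28, 28, 35 days apart.
Specifically, the 2nd Friday of each month.
2nd Friday of November 2017: November 10, 2017.
December 2017 — 2nd Friday is December 8, 2017.

November 10, 2017; December 8, 2017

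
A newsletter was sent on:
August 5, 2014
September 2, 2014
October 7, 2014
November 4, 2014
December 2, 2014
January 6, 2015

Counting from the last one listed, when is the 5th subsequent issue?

All dates are Tuesdays, 28, 35, 28, 28, 35 days apart.
Specifically, the 1st Tuesday of each month.
1st Tuesday of February 2015: February 3, 2015.
1st Tuesday of March 2015: March 3, 2015.
April 2015 — 1st Tuesday is April 7, 2015.
1st Tuesday of May 2015: May 5, 2015.
June 2015 — 1st Tuesday is June 2, 2015.

June 2, 2015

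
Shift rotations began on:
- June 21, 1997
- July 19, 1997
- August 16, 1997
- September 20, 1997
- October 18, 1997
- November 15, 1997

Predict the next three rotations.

All dates are Saturdays, 28, 28, 35, 28, 28 days apart.
Specifically, the 3rd Saturday of each month.
3rd Saturday of December 1997: December 20, 1997.
3rd Saturday of January 1998: January 17, 1998.
3rd Saturday of February 1998: February 21, 1998.

December 20, 1997; January 17, 1998; February 21, 1998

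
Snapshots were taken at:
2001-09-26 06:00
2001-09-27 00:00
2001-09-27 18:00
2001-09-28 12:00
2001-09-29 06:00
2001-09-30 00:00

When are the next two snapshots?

Gaps: 18, 18, 18, 18, 18 hours — each event is 18 hours after the previous one.
2001-09-30 00:00 + 18 h = 2001-09-30 18:00.
2001-09-30 18:00 + 18 h = 2001-10-01 12:00.

2001-09-30 18:00, 2001-10-01 12:00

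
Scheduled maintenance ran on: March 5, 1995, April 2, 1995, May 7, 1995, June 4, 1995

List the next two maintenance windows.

Gaps: 28, 35, 28 days — a mix of 28 and 35. Every date is a Sunday.
Each is the 1st Sunday of its month.
July 1995 — 1st Sunday is July 2, 1995.
August 1995 — 1st Sunday is August 6, 1995.

July 2, 1995; August 6, 1995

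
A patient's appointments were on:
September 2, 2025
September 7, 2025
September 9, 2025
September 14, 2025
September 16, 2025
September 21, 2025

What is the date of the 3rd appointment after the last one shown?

Gaps: 5, 2, 5, 2, 5 days — not constant, but cyclic with period 2.
The events fall on every Tuesday and Sunday.
The following Tuesday is September 23, 2025.
Next Sunday: September 28, 2025.
Next Tuesday: September 30, 2025.

September 30, 2025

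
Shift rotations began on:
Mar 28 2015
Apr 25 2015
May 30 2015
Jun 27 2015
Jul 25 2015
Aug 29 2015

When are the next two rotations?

Sep 26 2015, Oct 31 2015

Every date is a Saturday; gaps 28, 35, 28, 28, 35 days.
Each is the last Saturday of its month (at least one falls on the 29th or later, ruling out '4th Saturday').
Last Saturday of September 2015: Sep 26 2015.
Last Saturday of October 2015: Oct 31 2015.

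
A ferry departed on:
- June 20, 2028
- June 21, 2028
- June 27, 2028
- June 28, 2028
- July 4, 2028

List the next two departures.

July 5, 2028; July 11, 2028

The gap pattern 1, 6, 1, 6 repeats every 2 events.
These are the Tuesdays and Wednesdays of each week.
Next Wednesday: July 5, 2028.
The following Tuesday is July 11, 2028.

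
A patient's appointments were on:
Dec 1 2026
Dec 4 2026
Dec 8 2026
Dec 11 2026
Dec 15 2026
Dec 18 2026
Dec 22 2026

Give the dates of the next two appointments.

Every event lands on a Tuesday or Friday (gaps cycle 3, 4, 3, 4, 3, 4).
So the schedule is: every Tuesday and Friday.
Next Friday: Dec 25 2026.
The following Tuesday is Dec 29 2026.

Dec 25 2026, Dec 29 2026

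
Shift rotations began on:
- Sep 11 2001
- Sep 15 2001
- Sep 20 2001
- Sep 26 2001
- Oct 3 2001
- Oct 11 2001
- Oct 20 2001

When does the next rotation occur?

Gaps: 4, 5, 6, 7, 8, 9 days — each gap is 1 larger than the previous one.
Next gap: 10 days. Oct 20 2001 + 10 days = Oct 30 2001.

Oct 30 2001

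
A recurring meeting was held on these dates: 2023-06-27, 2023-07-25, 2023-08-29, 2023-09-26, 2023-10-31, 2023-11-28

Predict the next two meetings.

These are Tuesdays with 28, 35, 28, 35, 28-day gaps.
Each is the final Tuesday of its month — 2023-08-29 is past the 28th, so '4th Tuesday' doesn't fit.
Last Tuesday of December 2023: 2023-12-26.
Last Tuesday of January 2024: 2024-01-30.

2023-12-26, 2024-01-30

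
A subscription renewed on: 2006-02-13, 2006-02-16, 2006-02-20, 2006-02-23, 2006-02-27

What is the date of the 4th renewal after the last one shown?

2006-03-13

Every event lands on a Monday or Thursday (gaps cycle 3, 4, 3, 4).
So the schedule is: every Monday and Thursday.
The following Thursday is 2006-03-02.
Next Monday: 2006-03-06.
The following Thursday is 2006-03-09.
Next Monday: 2006-03-13.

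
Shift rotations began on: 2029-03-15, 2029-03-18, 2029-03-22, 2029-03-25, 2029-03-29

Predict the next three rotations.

2029-04-01, 2029-04-05, 2029-04-08

The gap pattern 3, 4, 3, 4 repeats every 2 events.
These are the Thursdays and Sundays of each week.
The following Sunday is 2029-04-01.
Next Thursday: 2029-04-05.
The following Sunday is 2029-04-08.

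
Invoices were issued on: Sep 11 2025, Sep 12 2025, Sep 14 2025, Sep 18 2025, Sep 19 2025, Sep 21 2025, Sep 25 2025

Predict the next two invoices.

The gap pattern 1, 2, 4, 1, 2, 4 repeats every 3 events.
These are the Thursdays, Fridays and Sundays of each week.
Next Friday: Sep 26 2025.
Next Sunday: Sep 28 2025.

Sep 26 2025, Sep 28 2025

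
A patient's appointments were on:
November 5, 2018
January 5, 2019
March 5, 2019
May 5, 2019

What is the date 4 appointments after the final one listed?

January 5, 2020

Each date is the 5th; the gaps (61, 59, 61) track the month lengths.
The rule is the 5th of every 2 months.
July 2019: July 5, 2019.
September 2019: September 5, 2019.
Next: November 2019 → November 5, 2019.
Next: January 2020 → January 5, 2020.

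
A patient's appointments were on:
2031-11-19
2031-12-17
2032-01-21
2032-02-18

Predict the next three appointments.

These are Wednesdays at 28- or 35-day spacing (28, 35, 28).
The pattern: 3rd Wednesday of the month.
3rd Wednesday of March 2032: 2032-03-17.
3rd Wednesday of April 2032: 2032-04-21.
May 2032 — 3rd Wednesday is 2032-05-19.

2032-03-17, 2032-04-21, 2032-05-19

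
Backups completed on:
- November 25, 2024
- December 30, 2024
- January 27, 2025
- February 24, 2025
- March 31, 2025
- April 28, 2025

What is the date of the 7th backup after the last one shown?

November 24, 2025

All Mondays; the gaps (35, 28, 28, 35, 28) vary with month length.
This is the last Monday of each month.
Last Monday of May 2025: May 26, 2025.
Last Monday of June 2025: June 30, 2025.
July 2025 ends with Monday July 28, 2025.
August 2025 ends with Monday August 25, 2025.
Last Monday of September 2025: September 29, 2025.
October 2025 ends with Monday October 27, 2025.
November 2025 ends with Monday November 24, 2025.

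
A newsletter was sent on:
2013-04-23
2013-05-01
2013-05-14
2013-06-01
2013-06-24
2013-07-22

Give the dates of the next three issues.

2013-08-24, 2013-10-01, 2013-11-13

The spacing grows by 5 each time: 8, 13, 18, 23, 28 days.
Next gap: 33 days. 2013-07-22 + 33 days = 2013-08-24.
Next gap: 38 days. 2013-08-24 + 38 days = 2013-10-01.
Next gap: 43 days. 2013-10-01 + 43 days = 2013-11-13.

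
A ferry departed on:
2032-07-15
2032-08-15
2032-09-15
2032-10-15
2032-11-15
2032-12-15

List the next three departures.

2033-01-15, 2033-02-15, 2033-03-15

The day-of-month is always 15 (31, 31, 30, 31, 30 days between events).
So this recurs on the 15th of each month.
January 2033: 2033-01-15.
Next: February 2033 → 2033-02-15.
March 2033: 2033-03-15.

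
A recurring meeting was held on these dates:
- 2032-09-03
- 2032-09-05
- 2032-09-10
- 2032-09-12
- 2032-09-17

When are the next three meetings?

2032-09-19, 2032-09-24, 2032-09-26

The gap pattern 2, 5, 2, 5 repeats every 2 events.
These are the Fridays and Sundays of each week.
The following Sunday is 2032-09-19.
The following Friday is 2032-09-24.
Next Sunday: 2032-09-26.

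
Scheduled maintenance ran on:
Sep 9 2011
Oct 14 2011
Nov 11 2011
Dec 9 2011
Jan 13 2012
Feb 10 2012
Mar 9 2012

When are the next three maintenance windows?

These are Fridays at 28- or 35-day spacing (35, 28, 28, 35, 28, 28).
The pattern: 2nd Friday of the month.
April 2012 — 2nd Friday is Apr 13 2012.
May 2012 — 2nd Friday is May 11 2012.
June 2012 — 2nd Friday is Jun 8 2012.

Apr 13 2012, May 11 2012, Jun 8 2012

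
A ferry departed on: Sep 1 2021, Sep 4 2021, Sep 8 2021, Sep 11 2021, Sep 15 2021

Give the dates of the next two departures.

Sep 18 2021, Sep 22 2021

Every event lands on a Wednesday or Saturday (gaps cycle 3, 4, 3, 4).
So the schedule is: every Wednesday and Saturday.
The following Saturday is Sep 18 2021.
The following Wednesday is Sep 22 2021.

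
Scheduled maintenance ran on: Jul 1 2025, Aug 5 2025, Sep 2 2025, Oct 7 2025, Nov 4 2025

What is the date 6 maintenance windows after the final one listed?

All dates are Tuesdays, 35, 28, 35, 28 days apart.
Specifically, the 1st Tuesday of each month.
1st Tuesday of December 2025: Dec 2 2025.
January 2026 — 1st Tuesday is Jan 6 2026.
1st Tuesday of February 2026: Feb 3 2026.
1st Tuesday of March 2026: Mar 3 2026.
April 2026 — 1st Tuesday is Apr 7 2026.
1st Tuesday of May 2026: May 5 2026.

May 5 2026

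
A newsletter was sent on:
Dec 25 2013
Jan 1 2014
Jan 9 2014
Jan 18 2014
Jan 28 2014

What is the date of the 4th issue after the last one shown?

The spacing grows by 1 each time: 7, 8, 9, 10 days.
Next gap: 11 days. Jan 28 2014 + 11 days = Feb 8 2014.
Next gap: 12 days. Feb 8 2014 + 12 days = Feb 20 2014.
Next gap: 13 days. Feb 20 2014 + 13 days = Mar 5 2014.
Next gap: 14 days. Mar 5 2014 + 14 days = Mar 19 2014.

Mar 19 2014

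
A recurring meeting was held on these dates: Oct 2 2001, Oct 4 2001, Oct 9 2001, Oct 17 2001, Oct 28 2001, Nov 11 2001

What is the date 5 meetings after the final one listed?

Mar 6 2002

Gaps: 2, 5, 8, 11, 14 days — each gap is 3 larger than the previous one.
Next gap: 17 days. Nov 11 2001 + 17 days = Nov 28 2001.
Next gap: 20 days. Nov 28 2001 + 20 days = Dec 18 2001.
Next gap: 23 days. Dec 18 2001 + 23 days = Jan 10 2002.
Next gap: 26 days. Jan 10 2002 + 26 days = Feb 5 2002.
Next gap: 29 days. Feb 5 2002 + 29 days = Mar 6 2002.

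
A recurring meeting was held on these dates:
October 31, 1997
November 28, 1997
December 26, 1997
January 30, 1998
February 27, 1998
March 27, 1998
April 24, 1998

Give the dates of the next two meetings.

May 29, 1998; June 26, 1998

Every date is a Friday; gaps 28, 28, 35, 28, 28, 28 days.
Each is the last Friday of its month (at least one falls on the 29th or later, ruling out '4th Friday').
Last Friday of May 1998: May 29, 1998.
June 1998 ends with Friday June 26, 1998.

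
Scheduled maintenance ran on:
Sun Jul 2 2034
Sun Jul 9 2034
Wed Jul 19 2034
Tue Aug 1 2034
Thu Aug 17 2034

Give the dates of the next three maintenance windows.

Gaps: 7, 10, 13, 16 days — each gap is 3 larger than the previous one.
Next gap: 19 days. Thu Aug 17 2034 + 19 days = Tue Sep 5 2034.
Next gap: 22 days. Tue Sep 5 2034 + 22 days = Wed Sep 27 2034.
Next gap: 25 days. Wed Sep 27 2034 + 25 days = Sun Oct 22 2034.

Tue Sep 5 2034, Wed Sep 27 2034, Sun Oct 22 2034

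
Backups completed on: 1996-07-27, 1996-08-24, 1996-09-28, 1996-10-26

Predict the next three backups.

Gaps: 28, 35, 28 days — a mix of 28 and 35. Every date is a Saturday.
Each is the 4th Saturday of its month.
4th Saturday of November 1996: 1996-11-23.
4th Saturday of December 1996: 1996-12-28.
January 1997 — 4th Saturday is 1997-01-25.

1996-11-23, 1996-12-28, 1997-01-25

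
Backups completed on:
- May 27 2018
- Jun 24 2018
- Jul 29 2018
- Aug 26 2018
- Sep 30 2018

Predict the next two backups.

Oct 28 2018, Nov 25 2018

Every date is a Sunday; gaps 28, 35, 28, 35 days.
Each is the last Sunday of its month (at least one falls on the 29th or later, ruling out '4th Sunday').
Last Sunday of October 2018: Oct 28 2018.
Last Sunday of November 2018: Nov 25 2018.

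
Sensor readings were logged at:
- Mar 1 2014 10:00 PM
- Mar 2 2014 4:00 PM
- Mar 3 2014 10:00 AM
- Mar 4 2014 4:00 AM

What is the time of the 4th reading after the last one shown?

Mar 7 2014 4:00 AM

The interval is a steady 18 hours (18, 18, 18).
Mar 4 2014 4:00 AM + 18 h = Mar 4 2014 10:00 PM.
Mar 4 2014 10:00 PM + 18 h = Mar 5 2014 4:00 PM.
Mar 5 2014 4:00 PM + 18 h = Mar 6 2014 10:00 AM.
Mar 6 2014 10:00 AM + 18 h = Mar 7 2014 4:00 AM.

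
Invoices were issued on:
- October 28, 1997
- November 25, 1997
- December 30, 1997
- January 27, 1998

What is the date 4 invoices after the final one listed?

May 26, 1998

Every date is a Tuesday; gaps 28, 35, 28 days.
Each is the last Tuesday of its month (at least one falls on the 29th or later, ruling out '4th Tuesday').
February 1998 ends with Tuesday February 24, 1998.
March 1998 ends with Tuesday March 31, 1998.
April 1998 ends with Tuesday April 28, 1998.
Last Tuesday of May 1998: May 26, 1998.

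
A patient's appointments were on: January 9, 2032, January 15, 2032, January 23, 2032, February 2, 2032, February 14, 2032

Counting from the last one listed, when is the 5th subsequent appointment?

The spacing grows by 2 each time: 6, 8, 10, 12 days.
Next gap: 14 days. February 14, 2032 + 14 days = February 28, 2032.
Next gap: 16 days. February 28, 2032 + 16 days = March 15, 2032.
Next gap: 18 days. March 15, 2032 + 18 days = April 2, 2032.
Next gap: 20 days. April 2, 2032 + 20 days = April 22, 2032.
Next gap: 22 days. April 22, 2032 + 22 days = May 14, 2032.

May 14, 2032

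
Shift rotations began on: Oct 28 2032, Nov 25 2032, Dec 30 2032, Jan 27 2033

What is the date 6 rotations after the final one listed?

All Thursdays; the gaps (28, 35, 28) vary with month length.
This is the last Thursday of each month.
Last Thursday of February 2033: Feb 24 2033.
Last Thursday of March 2033: Mar 31 2033.
April 2033 ends with Thursday Apr 28 2033.
May 2033 ends with Thursday May 26 2033.
Last Thursday of June 2033: Jun 30 2033.
July 2033 ends with Thursday Jul 28 2033.

Jul 28 2033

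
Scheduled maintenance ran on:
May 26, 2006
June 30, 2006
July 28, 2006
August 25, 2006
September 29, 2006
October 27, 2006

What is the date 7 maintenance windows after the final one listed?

May 25, 2007

Every date is a Friday; gaps 35, 28, 28, 35, 28 days.
Each is the last Friday of its month (at least one falls on the 29th or later, ruling out '4th Friday').
November 2006 ends with Friday November 24, 2006.
December 2006 ends with Friday December 29, 2006.
January 2007 ends with Friday January 26, 2007.
Last Friday of February 2007: February 23, 2007.
March 2007 ends with Friday March 30, 2007.
Last Friday of April 2007: April 27, 2007.
May 2007 ends with Friday May 25, 2007.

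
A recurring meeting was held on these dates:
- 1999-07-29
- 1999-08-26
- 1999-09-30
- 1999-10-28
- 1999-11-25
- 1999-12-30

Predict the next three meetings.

Every date is a Thursday; gaps 28, 35, 28, 28, 35 days.
Each is the last Thursday of its month (at least one falls on the 29th or later, ruling out '4th Thursday').
Last Thursday of January 2000: 2000-01-27.
Last Thursday of February 2000: 2000-02-24.
March 2000 ends with Thursday 2000-03-30.

2000-01-27, 2000-02-24, 2000-03-30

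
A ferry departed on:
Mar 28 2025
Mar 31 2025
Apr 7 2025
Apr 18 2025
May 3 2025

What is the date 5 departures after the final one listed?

Sep 15 2025

Intervals are 3, 7, 11, 15 days — an arithmetic progression with common difference 4.
Next gap: 19 days. May 3 2025 + 19 days = May 22 2025.
Next gap: 23 days. May 22 2025 + 23 days = Jun 14 2025.
Next gap: 27 days. Jun 14 2025 + 27 days = Jul 11 2025.
Next gap: 31 days. Jul 11 2025 + 31 days = Aug 11 2025.
Next gap: 35 days. Aug 11 2025 + 35 days = Sep 15 2025.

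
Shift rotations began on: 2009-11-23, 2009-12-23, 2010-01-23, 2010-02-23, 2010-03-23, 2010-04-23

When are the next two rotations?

The day-of-month is always 23 (30, 31, 31, 28, 31 days between events).
So this recurs on the 23rd of each month.
Next: May 2010 → 2010-05-23.
Next: June 2010 → 2010-06-23.

2010-05-23, 2010-06-23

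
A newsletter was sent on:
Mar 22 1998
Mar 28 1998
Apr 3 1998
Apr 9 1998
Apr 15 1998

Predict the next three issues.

Apr 21 1998, Apr 27 1998, May 3 1998

Every event comes 6 days after the last (6, 6, 6, 6).
Apr 15 1998 + 6 days = Apr 21 1998.
Apr 21 1998 + 6 days = Apr 27 1998.
Apr 27 1998 + 6 days = May 3 1998.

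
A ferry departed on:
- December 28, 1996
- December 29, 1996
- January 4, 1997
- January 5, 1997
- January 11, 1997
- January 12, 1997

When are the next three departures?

Gaps: 1, 6, 1, 6, 1 days — not constant, but cyclic with period 2.
The events fall on every Saturday and Sunday.
The following Saturday is January 18, 1997.
Next Sunday: January 19, 1997.
Next Saturday: January 25, 1997.

January 18, 1997; January 19, 1997; January 25, 1997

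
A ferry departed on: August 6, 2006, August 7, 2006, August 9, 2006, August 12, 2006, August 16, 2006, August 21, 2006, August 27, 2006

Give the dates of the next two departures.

September 3, 2006; September 11, 2006

Intervals are 1, 2, 3, 4, 5, 6 days — an arithmetic progression with common difference 1.
Next gap: 7 days. August 27, 2006 + 7 days = September 3, 2006.
Next gap: 8 days. September 3, 2006 + 8 days = September 11, 2006.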